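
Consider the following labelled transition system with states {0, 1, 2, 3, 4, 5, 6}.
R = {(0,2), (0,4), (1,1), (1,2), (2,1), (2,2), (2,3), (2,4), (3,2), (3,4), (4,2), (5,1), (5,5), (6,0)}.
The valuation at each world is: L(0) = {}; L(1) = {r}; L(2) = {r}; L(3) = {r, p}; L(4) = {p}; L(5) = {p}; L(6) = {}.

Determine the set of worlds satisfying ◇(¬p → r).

0, 1, 2, 3, 4, 5

Recall that ◇ψ holds at a world iff ψ holds at some accessible world.
Let φ = ◇(¬p → r). Evaluate φ at each world:
  0 (successors {2, 4}): φ is true.
  1 (successors {1, 2}): φ is true.
  2 (successors {1, 2, 3, 4}): φ is true.
  3 (successors {2, 4}): φ is true.
  4 (successors {2}): φ is true.
  5 (successors {1, 5}): φ is true.
  6 (successors {0}): φ is false.
For instance, at 2:
  At 2: ◇(¬p → r) requires ¬p → r at some successor in {1, 2, 3, 4}.
    ¬p → r holds at 1, so ◇(¬p → r) is true at 2.
Satisfying worlds: {0, 1, 2, 3, 4, 5}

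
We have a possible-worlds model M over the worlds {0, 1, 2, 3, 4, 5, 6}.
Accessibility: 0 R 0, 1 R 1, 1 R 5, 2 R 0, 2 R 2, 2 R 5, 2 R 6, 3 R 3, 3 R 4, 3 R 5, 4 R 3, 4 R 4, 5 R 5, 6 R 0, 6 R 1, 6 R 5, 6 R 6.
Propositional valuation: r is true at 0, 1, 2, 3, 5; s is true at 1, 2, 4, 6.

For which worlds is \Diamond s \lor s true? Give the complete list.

1, 2, 3, 4, 6

Let φ = \Diamond s \lor s. Evaluate φ at each world:
  0 (successors {0}): φ is false.
  1 (successors {1, 5}): φ is true.
  2 (successors {0, 2, 5, 6}): φ is true.
  3 (successors {3, 4, 5}): φ is true.
  4 (successors {3, 4}): φ is true.
  5 (successors {5}): φ is false.
  6 (successors {0, 1, 5, 6}): φ is true.
For instance, at 0:
  At 0: \Diamond s is false, s is false, so \Diamond s \lor s is false.
    At 0: \Diamond s requires s at some successor in {0}.
      At 0: s is false.
    So \Diamond s is false at 0.
Satisfying worlds: {1, 2, 3, 4, 6}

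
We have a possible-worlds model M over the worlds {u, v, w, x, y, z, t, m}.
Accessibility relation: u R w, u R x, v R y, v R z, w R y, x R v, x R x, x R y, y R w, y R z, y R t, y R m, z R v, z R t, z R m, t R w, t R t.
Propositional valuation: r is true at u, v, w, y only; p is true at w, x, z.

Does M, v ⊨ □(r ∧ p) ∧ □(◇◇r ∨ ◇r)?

Recall that □ψ holds at a world iff ψ holds at every accessible world, and ◇ψ holds iff ψ holds at some accessible world.
At v: □(r ∧ p) is false, □(◇◇r ∨ ◇r) is true, so □(r ∧ p) ∧ □(◇◇r ∨ ◇r) is false.
  At v: □(r ∧ p) requires r ∧ p at every successor {y, z}.
    r ∧ p fails at y, so □(r ∧ p) is false at v.
  At v: □(◇◇r ∨ ◇r) requires ◇◇r ∨ ◇r at every successor {y, z}.
      At y: ◇◇r is true, ◇r is true, so ◇◇r ∨ ◇r is true.
      At z: ◇◇r is true, ◇r is true, so ◇◇r ∨ ◇r is true.
  So □(◇◇r ∨ ◇r) is true at v.

No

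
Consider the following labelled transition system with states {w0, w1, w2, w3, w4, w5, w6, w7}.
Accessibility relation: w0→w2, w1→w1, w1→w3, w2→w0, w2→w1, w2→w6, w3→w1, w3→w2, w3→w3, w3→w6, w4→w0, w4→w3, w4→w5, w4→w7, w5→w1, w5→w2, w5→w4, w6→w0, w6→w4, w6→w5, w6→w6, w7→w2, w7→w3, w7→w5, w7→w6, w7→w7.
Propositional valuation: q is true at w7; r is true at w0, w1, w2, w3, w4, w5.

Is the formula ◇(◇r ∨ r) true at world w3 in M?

Yes

At w3: ◇(◇r ∨ r) requires ◇r ∨ r at some successor in {w1, w2, w3, w6}.
  ◇r ∨ r holds at w1, so ◇(◇r ∨ r) is true at w3.
    At w1: ◇r is true, r is true, so ◇r ∨ r is true.
      At w1: ◇r requires r at some successor in {w1, w3}.
        r holds at w1, so ◇r is true at w1.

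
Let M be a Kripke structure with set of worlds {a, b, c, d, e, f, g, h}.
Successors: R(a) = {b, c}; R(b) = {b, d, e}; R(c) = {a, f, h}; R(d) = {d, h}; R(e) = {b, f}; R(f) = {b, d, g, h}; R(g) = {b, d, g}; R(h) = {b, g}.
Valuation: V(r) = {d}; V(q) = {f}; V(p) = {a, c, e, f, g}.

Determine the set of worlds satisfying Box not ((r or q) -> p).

Let φ = Box not ((r or q) -> p). Evaluate φ at each world:
  a (successors {b, c}): φ is false.
  b (successors {b, d, e}): φ is false.
  c (successors {a, f, h}): φ is false.
  d (successors {d, h}): φ is false.
  e (successors {b, f}): φ is false.
  f (successors {b, d, g, h}): φ is false.
  g (successors {b, d, g}): φ is false.
  h (successors {b, g}): φ is false.
For instance, at f:
  At f: Box not ((r or q) -> p) requires not ((r or q) -> p) at every successor {b, d, g, h}.
    not ((r or q) -> p) fails at b, so Box not ((r or q) -> p) is false at f.
Satisfying worlds: none.

none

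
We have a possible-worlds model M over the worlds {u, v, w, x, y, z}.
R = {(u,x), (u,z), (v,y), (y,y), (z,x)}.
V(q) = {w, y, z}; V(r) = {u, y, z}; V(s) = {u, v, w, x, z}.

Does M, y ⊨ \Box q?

Yes

Recall that \Box ψ holds at a world iff ψ holds at every accessible world, and \Diamond ψ holds iff ψ holds at some accessible world.
At y: \Box q requires q at every successor {y}.
  At y: q is true.
So \Box q is true at y.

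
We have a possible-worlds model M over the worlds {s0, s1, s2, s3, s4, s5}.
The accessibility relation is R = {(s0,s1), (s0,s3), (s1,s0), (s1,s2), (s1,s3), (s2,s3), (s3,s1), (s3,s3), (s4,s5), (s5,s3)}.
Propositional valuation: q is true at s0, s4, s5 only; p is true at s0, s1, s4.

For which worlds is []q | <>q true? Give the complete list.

s1, s4

Let φ = []q | <>q. Evaluate φ at each world:
  s0 (successors {s1, s3}): φ is false.
  s1 (successors {s0, s2, s3}): φ is true.
  s2 (successors {s3}): φ is false.
  s3 (successors {s1, s3}): φ is false.
  s4 (successors {s5}): φ is true.
  s5 (successors {s3}): φ is false.
For instance, at s5:
  At s5: []q is false, <>q is false, so []q | <>q is false.
    At s5: []q requires q at every successor {s3}.
      q fails at s3, so []q is false at s5.
    At s5: <>q requires q at some successor in {s3}.
      At s3: q is false.
    So <>q is false at s5.
Satisfying worlds: {s1, s4}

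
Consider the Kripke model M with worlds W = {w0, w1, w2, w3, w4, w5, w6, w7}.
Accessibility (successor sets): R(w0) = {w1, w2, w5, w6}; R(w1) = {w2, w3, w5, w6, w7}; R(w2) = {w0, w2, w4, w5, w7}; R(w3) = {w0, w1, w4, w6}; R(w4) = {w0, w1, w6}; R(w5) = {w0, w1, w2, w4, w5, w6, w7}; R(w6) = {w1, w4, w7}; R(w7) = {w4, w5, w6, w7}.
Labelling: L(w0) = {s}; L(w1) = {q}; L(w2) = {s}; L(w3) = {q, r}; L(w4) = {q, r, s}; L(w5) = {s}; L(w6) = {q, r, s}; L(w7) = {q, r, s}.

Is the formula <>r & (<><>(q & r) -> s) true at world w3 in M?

Recall that <>ψ holds at a world iff ψ holds at some accessible world.
At w3: <>r is true, <><>(q & r) -> s is false, so <>r & (<><>(q & r) -> s) is false.
  At w3: <>r requires r at some successor in {w0, w1, w4, w6}.
    r holds at w4, so <>r is true at w3.
  At w3: <><>(q & r) is true, s is false, so <><>(q & r) -> s is false.
    At w3: <><>(q & r) requires <>(q & r) at some successor in {w0, w1, w4, w6}.
      <>(q & r) holds at w0, so <><>(q & r) is true at w3.

No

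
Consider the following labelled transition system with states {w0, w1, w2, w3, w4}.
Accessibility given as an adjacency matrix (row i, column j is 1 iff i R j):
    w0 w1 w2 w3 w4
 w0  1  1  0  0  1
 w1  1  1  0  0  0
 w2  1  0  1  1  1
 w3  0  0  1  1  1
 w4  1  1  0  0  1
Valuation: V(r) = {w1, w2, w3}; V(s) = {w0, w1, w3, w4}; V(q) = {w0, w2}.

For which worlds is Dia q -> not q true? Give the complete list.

w1, w3, w4

Let φ = Dia q -> not q. Evaluate φ at each world:
  w0 (successors {w0, w1, w4}): φ is false.
  w1 (successors {w0, w1}): φ is true.
  w2 (successors {w0, w2, w3, w4}): φ is false.
  w3 (successors {w2, w3, w4}): φ is true.
  w4 (successors {w0, w1, w4}): φ is true.
For instance, at w1:
  At w1: Dia q is true, not q is true, so Dia q -> not q is true.
    At w1: Dia q requires q at some successor in {w0, w1}.
      q holds at w0, so Dia q is true at w1.
Satisfying worlds: {w1, w3, w4}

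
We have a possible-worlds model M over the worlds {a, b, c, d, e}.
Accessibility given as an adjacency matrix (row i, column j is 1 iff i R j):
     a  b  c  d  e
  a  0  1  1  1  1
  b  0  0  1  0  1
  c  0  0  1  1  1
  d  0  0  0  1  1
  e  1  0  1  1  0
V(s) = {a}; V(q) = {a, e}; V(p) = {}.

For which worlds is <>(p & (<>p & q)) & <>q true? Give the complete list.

Let φ = <>(p & (<>p & q)) & <>q. Evaluate φ at each world:
  a (successors {b, c, d, e}): φ is false.
  b (successors {c, e}): φ is false.
  c (successors {c, d, e}): φ is false.
  d (successors {d, e}): φ is false.
  e (successors {a, c, d}): φ is false.
For instance, at e:
  At e: <>(p & (<>p & q)) is false, <>q is true, so <>(p & (<>p & q)) & <>q is false.
    At e: <>(p & (<>p & q)) requires p & (<>p & q) at some successor in {a, c, d}.
      At a: p & (<>p & q) is false.
      At c: p & (<>p & q) is false.
      At d: p & (<>p & q) is false.
    So <>(p & (<>p & q)) is false at e.
    At e: <>q requires q at some successor in {a, c, d}.
      q holds at a, so <>q is true at e.
Satisfying worlds: none.

none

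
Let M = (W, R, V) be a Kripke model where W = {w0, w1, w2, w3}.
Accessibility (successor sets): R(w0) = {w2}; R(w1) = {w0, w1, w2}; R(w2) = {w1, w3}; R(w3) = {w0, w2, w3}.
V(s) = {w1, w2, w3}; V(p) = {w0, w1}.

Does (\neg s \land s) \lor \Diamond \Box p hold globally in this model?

Recall that \Box ψ holds at a world iff ψ holds at every accessible world, and \Diamond ψ holds iff ψ holds at some accessible world.
Let φ = (\neg s \land s) \lor \Diamond \Box p. Evaluate φ at each world:
  w0 (successors {w2}): φ is false.
  w1 (successors {w0, w1, w2}): φ is false.
  w2 (successors {w1, w3}): φ is false.
  w3 (successors {w0, w2, w3}): φ is false.
Detail at w0 (counterexample):
  At w0: \neg s \land s is false, \Diamond \Box p is false, so (\neg s \land s) \lor \Diamond \Box p is false.
    At w0: \Diamond \Box p requires \Box p at some successor in {w2}.
      At w2: \Box p is false.
    So \Diamond \Box p is false at w0.

No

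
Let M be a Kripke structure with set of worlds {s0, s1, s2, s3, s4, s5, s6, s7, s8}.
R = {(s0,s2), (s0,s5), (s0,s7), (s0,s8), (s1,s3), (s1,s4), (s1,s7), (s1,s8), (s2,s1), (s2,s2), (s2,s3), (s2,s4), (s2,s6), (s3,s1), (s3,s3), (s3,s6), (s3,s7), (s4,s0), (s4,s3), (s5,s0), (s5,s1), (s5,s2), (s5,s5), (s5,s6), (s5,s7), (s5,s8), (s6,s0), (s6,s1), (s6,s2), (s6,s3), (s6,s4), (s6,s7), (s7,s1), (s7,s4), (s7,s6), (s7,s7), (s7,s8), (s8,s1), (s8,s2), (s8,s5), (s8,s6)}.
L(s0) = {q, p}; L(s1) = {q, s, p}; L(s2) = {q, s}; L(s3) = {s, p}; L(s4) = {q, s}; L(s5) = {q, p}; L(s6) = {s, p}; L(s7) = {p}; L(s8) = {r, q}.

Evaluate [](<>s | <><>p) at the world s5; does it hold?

Yes

At s5: [](<>s | <><>p) requires <>s | <><>p at every successor {s0, s1, s2, s5, s6, s7, s8}.
  At s0: <>s | <><>p is true.
  At s1: <>s | <><>p is true.
  At s2: <>s | <><>p is true.
  At s5: <>s | <><>p is true.
  At s6: <>s | <><>p is true.
  At s7: <>s | <><>p is true.
  At s8: <>s | <><>p is true.
So [](<>s | <><>p) is true at s5.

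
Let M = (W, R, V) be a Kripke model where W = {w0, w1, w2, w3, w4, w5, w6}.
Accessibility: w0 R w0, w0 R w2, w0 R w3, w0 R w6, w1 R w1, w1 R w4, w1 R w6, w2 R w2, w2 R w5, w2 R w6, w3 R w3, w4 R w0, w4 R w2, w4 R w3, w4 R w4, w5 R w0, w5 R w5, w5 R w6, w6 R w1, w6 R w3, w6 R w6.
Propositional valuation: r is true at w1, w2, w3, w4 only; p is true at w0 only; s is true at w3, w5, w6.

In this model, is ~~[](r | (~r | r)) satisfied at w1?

At w1: ~[](r | (~r | r)) is false, so ~~[](r | (~r | r)) is true.
  At w1: [](r | (~r | r)) is true, so ~[](r | (~r | r)) is false.
    At w1: [](r | (~r | r)) requires r | (~r | r) at every successor {w1, w4, w6}.
      At w1: r | (~r | r) is true.
      At w4: r | (~r | r) is true.
      At w6: r | (~r | r) is true.
    So [](r | (~r | r)) is true at w1.

Yes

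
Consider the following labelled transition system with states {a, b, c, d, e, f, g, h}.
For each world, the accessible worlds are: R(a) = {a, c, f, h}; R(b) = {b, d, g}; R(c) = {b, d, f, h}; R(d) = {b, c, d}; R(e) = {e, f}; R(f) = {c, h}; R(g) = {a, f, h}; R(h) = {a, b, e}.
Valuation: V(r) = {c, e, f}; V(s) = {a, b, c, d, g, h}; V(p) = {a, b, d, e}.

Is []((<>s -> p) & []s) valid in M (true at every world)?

No

Let φ = []((<>s -> p) & []s). Evaluate φ at each world:
  a (successors {a, c, f, h}): φ is false.
  b (successors {b, d, g}): φ is false.
  c (successors {b, d, f, h}): φ is false.
  d (successors {b, c, d}): φ is false.
  e (successors {e, f}): φ is false.
  f (successors {c, h}): φ is false.
  g (successors {a, f, h}): φ is false.
  h (successors {a, b, e}): φ is false.
Detail at a (counterexample):
  At a: []((<>s -> p) & []s) requires (<>s -> p) & []s at every successor {a, c, f, h}.
    (<>s -> p) & []s fails at a, so []((<>s -> p) & []s) is false at a.
      At a: <>s -> p is true, []s is false, so (<>s -> p) & []s is false.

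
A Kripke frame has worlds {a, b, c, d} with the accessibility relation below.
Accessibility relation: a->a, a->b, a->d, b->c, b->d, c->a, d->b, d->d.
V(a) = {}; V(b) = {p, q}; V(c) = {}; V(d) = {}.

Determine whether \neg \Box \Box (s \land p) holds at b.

Yes

At b: \Box \Box (s \land p) is false, so \neg \Box \Box (s \land p) is true.
  At b: \Box \Box (s \land p) requires \Box (s \land p) at every successor {c, d}.
    \Box (s \land p) fails at c, so \Box \Box (s \land p) is false at b.
      At c: \Box (s \land p) requires s \land p at every successor {a}.
        s \land p fails at a, so \Box (s \land p) is false at c.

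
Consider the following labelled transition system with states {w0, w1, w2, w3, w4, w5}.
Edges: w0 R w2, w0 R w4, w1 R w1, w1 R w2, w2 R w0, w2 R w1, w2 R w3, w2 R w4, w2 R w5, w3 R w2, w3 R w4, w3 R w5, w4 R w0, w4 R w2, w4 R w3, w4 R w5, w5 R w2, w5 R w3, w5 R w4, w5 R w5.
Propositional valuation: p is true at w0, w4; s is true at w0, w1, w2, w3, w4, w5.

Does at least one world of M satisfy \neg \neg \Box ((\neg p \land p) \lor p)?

Recall that \Box ψ holds at a world iff ψ holds at every accessible world, and \Diamond ψ holds iff ψ holds at some accessible world.
Let φ = \neg \neg \Box ((\neg p \land p) \lor p). Evaluate φ at each world:
  w0 (successors {w2, w4}): φ is false.
  w1 (successors {w1, w2}): φ is false.
  w2 (successors {w0, w1, w3, w4, w5}): φ is false.
  w3 (successors {w2, w4, w5}): φ is false.
  w4 (successors {w0, w2, w3, w5}): φ is false.
  w5 (successors {w2, w3, w4, w5}): φ is false.
For instance, at w0:
  At w0: \neg \Box ((\neg p \land p) \lor p) is true, so \neg \neg \Box ((\neg p \land p) \lor p) is false.
    At w0: \Box ((\neg p \land p) \lor p) is false, so \neg \Box ((\neg p \land p) \lor p) is true.
      At w0: \Box ((\neg p \land p) \lor p) requires (\neg p \land p) \lor p at every successor {w2, w4}.
        (\neg p \land p) \lor p fails at w2, so \Box ((\neg p \land p) \lor p) is false at w0.

No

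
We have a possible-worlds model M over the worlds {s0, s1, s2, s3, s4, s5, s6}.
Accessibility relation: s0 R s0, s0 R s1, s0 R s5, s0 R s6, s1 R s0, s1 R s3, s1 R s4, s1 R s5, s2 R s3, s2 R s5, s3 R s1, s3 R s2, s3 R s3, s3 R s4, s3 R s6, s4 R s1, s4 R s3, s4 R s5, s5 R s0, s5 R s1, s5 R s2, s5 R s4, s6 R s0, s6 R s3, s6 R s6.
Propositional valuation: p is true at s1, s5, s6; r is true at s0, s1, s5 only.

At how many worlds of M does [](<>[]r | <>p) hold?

Let φ = [](<>[]r | <>p). Evaluate φ at each world:
  s0 (successors {s0, s1, s5, s6}): φ is true.
  s1 (successors {s0, s3, s4, s5}): φ is true.
  s2 (successors {s3, s5}): φ is true.
  s3 (successors {s1, s2, s3, s4, s6}): φ is true.
  s4 (successors {s1, s3, s5}): φ is true.
  s5 (successors {s0, s1, s2, s4}): φ is true.
  s6 (successors {s0, s3, s6}): φ is true.
For instance, at s6:
  At s6: [](<>[]r | <>p) requires <>[]r | <>p at every successor {s0, s3, s6}.
      At s0: <>[]r is false, <>p is true, so <>[]r | <>p is true.
      At s3: <>[]r is false, <>p is true, so <>[]r | <>p is true.
      At s6: <>[]r is false, <>p is true, so <>[]r | <>p is true.
  So [](<>[]r | <>p) is true at s6.
Satisfying worlds: {s0, s1, s2, s3, s4, s5, s6}

7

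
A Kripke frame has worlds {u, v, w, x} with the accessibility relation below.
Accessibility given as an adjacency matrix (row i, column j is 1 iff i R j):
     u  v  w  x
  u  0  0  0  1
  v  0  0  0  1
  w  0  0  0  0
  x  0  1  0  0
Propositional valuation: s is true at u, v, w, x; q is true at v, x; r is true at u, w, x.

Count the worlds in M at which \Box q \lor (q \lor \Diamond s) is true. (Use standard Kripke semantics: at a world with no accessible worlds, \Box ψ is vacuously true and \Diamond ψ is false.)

4

Let φ = \Box q \lor (q \lor \Diamond s). Evaluate φ at each world:
  u (successors {x}): φ is true.
  v (successors {x}): φ is true.
  w (successors ∅): φ is true.
  x (successors {v}): φ is true.
For instance, at v:
  At v: \Box q is true, q \lor \Diamond s is true, so \Box q \lor (q \lor \Diamond s) is true.
    At v: \Box q requires q at every successor {x}.
      At x: q is true.
    So \Box q is true at v.
    At v: q is true, \Diamond s is true, so q \lor \Diamond s is true.
      At v: \Diamond s requires s at some successor in {x}.
        s holds at x, so \Diamond s is true at v.
Satisfying worlds: {u, v, w, x}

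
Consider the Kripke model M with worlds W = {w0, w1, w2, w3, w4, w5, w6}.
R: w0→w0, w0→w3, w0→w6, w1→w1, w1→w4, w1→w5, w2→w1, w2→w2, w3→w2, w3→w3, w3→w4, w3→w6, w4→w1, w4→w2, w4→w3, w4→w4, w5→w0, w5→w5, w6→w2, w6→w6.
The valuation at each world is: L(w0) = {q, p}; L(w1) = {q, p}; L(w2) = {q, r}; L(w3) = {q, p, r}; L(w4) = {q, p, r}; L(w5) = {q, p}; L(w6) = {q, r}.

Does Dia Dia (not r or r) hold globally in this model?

Let φ = Dia Dia (not r or r). Evaluate φ at each world:
  w0 (successors {w0, w3, w6}): φ is true.
  w1 (successors {w1, w4, w5}): φ is true.
  w2 (successors {w1, w2}): φ is true.
  w3 (successors {w2, w3, w4, w6}): φ is true.
  w4 (successors {w1, w2, w3, w4}): φ is true.
  w5 (successors {w0, w5}): φ is true.
  w6 (successors {w2, w6}): φ is true.
For instance, at w4:
  At w4: Dia Dia (not r or r) requires Dia (not r or r) at some successor in {w1, w2, w3, w4}.
    Dia (not r or r) holds at w1, so Dia Dia (not r or r) is true at w4.
      At w1: Dia (not r or r) requires not r or r at some successor in {w1, w4, w5}.
        not r or r holds at w1, so Dia (not r or r) is true at w1.

Yes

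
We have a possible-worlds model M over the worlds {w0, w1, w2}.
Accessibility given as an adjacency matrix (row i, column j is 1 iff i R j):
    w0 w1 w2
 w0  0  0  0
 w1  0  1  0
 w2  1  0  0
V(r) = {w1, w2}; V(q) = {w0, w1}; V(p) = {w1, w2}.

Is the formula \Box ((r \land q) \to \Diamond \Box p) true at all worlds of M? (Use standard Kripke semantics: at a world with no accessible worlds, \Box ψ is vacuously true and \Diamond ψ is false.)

Yes

Recall that \Box ψ holds at a world iff ψ holds at every accessible world, and \Diamond ψ holds iff ψ holds at some accessible world.
Let φ = \Box ((r \land q) \to \Diamond \Box p). Evaluate φ at each world:
  w0 (successors ∅): φ is true.
  w1 (successors {w1}): φ is true.
  w2 (successors {w0}): φ is true.
For instance, at w1:
  At w1: \Box ((r \land q) \to \Diamond \Box p) requires (r \land q) \to \Diamond \Box p at every successor {w1}.
      At w1: r \land q is true, \Diamond \Box p is true, so (r \land q) \to \Diamond \Box p is true.
  So \Box ((r \land q) \to \Diamond \Box p) is true at w1.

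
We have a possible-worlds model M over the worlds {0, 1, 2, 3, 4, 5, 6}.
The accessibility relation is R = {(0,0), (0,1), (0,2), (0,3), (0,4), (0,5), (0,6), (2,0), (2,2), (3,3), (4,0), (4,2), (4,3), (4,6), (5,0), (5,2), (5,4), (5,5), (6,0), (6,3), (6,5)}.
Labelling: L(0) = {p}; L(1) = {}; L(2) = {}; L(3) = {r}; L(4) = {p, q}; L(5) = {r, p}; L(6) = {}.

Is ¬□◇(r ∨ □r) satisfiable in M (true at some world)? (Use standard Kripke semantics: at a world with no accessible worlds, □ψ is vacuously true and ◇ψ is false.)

Yes

Recall that □ψ holds at a world iff ψ holds at every accessible world, and ◇ψ holds iff ψ holds at some accessible world.
Let φ = ¬□◇(r ∨ □r). Evaluate φ at each world:
  0 (successors {0, 1, 2, 3, 4, 5, 6}): φ is true.
  1 (successors ∅): φ is false.
  2 (successors {0, 2}): φ is true.
  3 (successors {3}): φ is false.
  4 (successors {0, 2, 3, 6}): φ is true.
  5 (successors {0, 2, 4, 5}): φ is true.
  6 (successors {0, 3, 5}): φ is false.
Detail at 0 (witness):
  At 0: □◇(r ∨ □r) is false, so ¬□◇(r ∨ □r) is true.
    At 0: □◇(r ∨ □r) requires ◇(r ∨ □r) at every successor {0, 1, 2, 3, 4, 5, 6}.
      ◇(r ∨ □r) fails at 1, so □◇(r ∨ □r) is false at 0.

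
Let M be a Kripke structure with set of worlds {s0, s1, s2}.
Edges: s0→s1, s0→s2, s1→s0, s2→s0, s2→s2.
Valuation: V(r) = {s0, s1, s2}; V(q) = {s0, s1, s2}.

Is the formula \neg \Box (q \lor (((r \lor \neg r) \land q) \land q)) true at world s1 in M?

Recall that \Box ψ holds at a world iff ψ holds at every accessible world, and \Diamond ψ holds iff ψ holds at some accessible world.
At s1: \Box (q \lor (((r \lor \neg r) \land q) \land q)) is true, so \neg \Box (q \lor (((r \lor \neg r) \land q) \land q)) is false.
  At s1: \Box (q \lor (((r \lor \neg r) \land q) \land q)) requires q \lor (((r \lor \neg r) \land q) \land q) at every successor {s0}.
    At s0: q \lor (((r \lor \neg r) \land q) \land q) is true.
  So \Box (q \lor (((r \lor \neg r) \land q) \land q)) is true at s1.

No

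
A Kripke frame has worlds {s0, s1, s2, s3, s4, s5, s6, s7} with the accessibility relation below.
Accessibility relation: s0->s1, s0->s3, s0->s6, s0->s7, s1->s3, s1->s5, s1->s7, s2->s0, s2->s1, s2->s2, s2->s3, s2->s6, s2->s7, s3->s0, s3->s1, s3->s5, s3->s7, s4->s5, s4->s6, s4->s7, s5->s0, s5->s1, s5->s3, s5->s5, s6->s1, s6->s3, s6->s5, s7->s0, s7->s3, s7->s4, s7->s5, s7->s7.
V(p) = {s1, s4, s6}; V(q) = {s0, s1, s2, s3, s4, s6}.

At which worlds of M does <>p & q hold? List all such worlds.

Recall that <>ψ holds at a world iff ψ holds at some accessible world.
Let φ = <>p & q. Evaluate φ at each world:
  s0 (successors {s1, s3, s6, s7}): φ is true.
  s1 (successors {s3, s5, s7}): φ is false.
  s2 (successors {s0, s1, s2, s3, s6, s7}): φ is true.
  s3 (successors {s0, s1, s5, s7}): φ is true.
  s4 (successors {s5, s6, s7}): φ is true.
  s5 (successors {s0, s1, s3, s5}): φ is false.
  s6 (successors {s1, s3, s5}): φ is true.
  s7 (successors {s0, s3, s4, s5, s7}): φ is false.
For instance, at s3:
  At s3: <>p is true, q is true, so <>p & q is true.
    At s3: <>p requires p at some successor in {s0, s1, s5, s7}.
      p holds at s1, so <>p is true at s3.
Satisfying worlds: {s0, s2, s3, s4, s6}

s0, s2, s3, s4, s6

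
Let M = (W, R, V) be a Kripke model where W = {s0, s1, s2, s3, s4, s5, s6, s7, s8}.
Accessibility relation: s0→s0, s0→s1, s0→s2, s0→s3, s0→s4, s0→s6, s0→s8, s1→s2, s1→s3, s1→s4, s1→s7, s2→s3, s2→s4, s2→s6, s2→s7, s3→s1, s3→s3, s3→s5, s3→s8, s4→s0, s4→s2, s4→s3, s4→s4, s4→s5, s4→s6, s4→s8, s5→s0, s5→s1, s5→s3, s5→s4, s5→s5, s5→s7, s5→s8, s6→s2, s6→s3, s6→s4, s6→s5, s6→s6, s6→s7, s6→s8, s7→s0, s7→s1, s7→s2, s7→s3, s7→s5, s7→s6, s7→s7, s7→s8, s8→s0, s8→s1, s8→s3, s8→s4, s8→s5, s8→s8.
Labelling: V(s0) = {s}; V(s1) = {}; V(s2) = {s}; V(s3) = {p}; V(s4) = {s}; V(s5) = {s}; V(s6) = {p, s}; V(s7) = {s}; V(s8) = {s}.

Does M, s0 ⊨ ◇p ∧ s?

Yes

At s0: ◇p is true, s is true, so ◇p ∧ s is true.
  At s0: ◇p requires p at some successor in {s0, s1, s2, s3, s4, s6, s8}.
    p holds at s3, so ◇p is true at s0.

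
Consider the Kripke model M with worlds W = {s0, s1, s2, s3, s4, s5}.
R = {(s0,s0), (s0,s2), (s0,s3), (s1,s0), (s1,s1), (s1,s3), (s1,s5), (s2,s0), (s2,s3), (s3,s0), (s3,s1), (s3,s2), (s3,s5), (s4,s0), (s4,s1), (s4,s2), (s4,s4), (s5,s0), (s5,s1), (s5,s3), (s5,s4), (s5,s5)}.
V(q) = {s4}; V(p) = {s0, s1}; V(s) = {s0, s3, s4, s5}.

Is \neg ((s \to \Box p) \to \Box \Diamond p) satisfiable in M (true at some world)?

Recall that \Box ψ holds at a world iff ψ holds at every accessible world, and \Diamond ψ holds iff ψ holds at some accessible world.
Let φ = \neg ((s \to \Box p) \to \Box \Diamond p). Evaluate φ at each world:
  s0 (successors {s0, s2, s3}): φ is false.
  s1 (successors {s0, s1, s3, s5}): φ is false.
  s2 (successors {s0, s3}): φ is false.
  s3 (successors {s0, s1, s2, s5}): φ is false.
  s4 (successors {s0, s1, s2, s4}): φ is false.
  s5 (successors {s0, s1, s3, s4, s5}): φ is false.
For instance, at s0:
  At s0: (s \to \Box p) \to \Box \Diamond p is true, so \neg ((s \to \Box p) \to \Box \Diamond p) is false.
    At s0: s \to \Box p is false, \Box \Diamond p is true, so (s \to \Box p) \to \Box \Diamond p is true.
      At s0: s is true, \Box p is false, so s \to \Box p is false.
      At s0: \Box \Diamond p requires \Diamond p at every successor {s0, s2, s3}.
        At s0: \Diamond p is true.
        At s2: \Diamond p is true.
        At s3: \Diamond p is true.
      So \Box \Diamond p is true at s0.

No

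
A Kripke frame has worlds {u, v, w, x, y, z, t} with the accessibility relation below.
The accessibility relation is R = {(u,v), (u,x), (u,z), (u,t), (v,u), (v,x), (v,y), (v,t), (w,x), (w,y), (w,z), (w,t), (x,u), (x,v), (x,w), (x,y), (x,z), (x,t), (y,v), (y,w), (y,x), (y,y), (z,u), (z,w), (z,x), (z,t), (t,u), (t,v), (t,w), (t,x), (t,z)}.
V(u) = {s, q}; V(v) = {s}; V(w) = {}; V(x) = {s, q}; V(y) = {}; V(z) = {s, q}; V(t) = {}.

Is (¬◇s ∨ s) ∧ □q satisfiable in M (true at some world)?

Let φ = (¬◇s ∨ s) ∧ □q. Evaluate φ at each world:
  u (successors {v, x, z, t}): φ is false.
  v (successors {u, x, y, t}): φ is false.
  w (successors {x, y, z, t}): φ is false.
  x (successors {u, v, w, y, z, t}): φ is false.
  y (successors {v, w, x, y}): φ is false.
  z (successors {u, w, x, t}): φ is false.
  t (successors {u, v, w, x, z}): φ is false.
For instance, at z:
  At z: ¬◇s ∨ s is true, □q is false, so (¬◇s ∨ s) ∧ □q is false.
    At z: ¬◇s is false, s is true, so ¬◇s ∨ s is true.
      At z: ◇s is true, so ¬◇s is false.
    At z: □q requires q at every successor {u, w, x, t}.
      q fails at w, so □q is false at z.

No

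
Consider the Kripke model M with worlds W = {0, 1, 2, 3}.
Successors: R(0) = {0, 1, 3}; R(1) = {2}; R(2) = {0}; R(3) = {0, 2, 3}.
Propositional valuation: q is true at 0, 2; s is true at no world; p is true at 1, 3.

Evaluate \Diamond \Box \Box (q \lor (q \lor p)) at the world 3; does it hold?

Yes

At 3: \Diamond \Box \Box (q \lor (q \lor p)) requires \Box \Box (q \lor (q \lor p)) at some successor in {0, 2, 3}.
  \Box \Box (q \lor (q \lor p)) holds at 0, so \Diamond \Box \Box (q \lor (q \lor p)) is true at 3.
    At 0: \Box \Box (q \lor (q \lor p)) requires \Box (q \lor (q \lor p)) at every successor {0, 1, 3}.
      At 0: \Box (q \lor (q \lor p)) is true.
      At 1: \Box (q \lor (q \lor p)) is true.
      At 3: \Box (q \lor (q \lor p)) is true.
    So \Box \Box (q \lor (q \lor p)) is true at 0.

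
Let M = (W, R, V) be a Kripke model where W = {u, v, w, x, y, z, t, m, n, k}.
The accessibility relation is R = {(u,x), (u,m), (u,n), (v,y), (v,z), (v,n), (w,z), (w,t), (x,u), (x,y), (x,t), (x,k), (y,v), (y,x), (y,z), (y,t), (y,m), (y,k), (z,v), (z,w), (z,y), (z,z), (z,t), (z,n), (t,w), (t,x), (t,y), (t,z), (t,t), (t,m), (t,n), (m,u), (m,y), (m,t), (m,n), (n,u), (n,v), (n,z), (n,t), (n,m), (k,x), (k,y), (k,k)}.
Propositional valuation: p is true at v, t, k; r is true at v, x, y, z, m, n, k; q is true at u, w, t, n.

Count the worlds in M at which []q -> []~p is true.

10

Let φ = []q -> []~p. Evaluate φ at each world:
  u (successors {x, m, n}): φ is true.
  v (successors {y, z, n}): φ is true.
  w (successors {z, t}): φ is true.
  x (successors {u, y, t, k}): φ is true.
  y (successors {v, x, z, t, m, k}): φ is true.
  z (successors {v, w, y, z, t, n}): φ is true.
  t (successors {w, x, y, z, t, m, n}): φ is true.
  m (successors {u, y, t, n}): φ is true.
  n (successors {u, v, z, t, m}): φ is true.
  k (successors {x, y, k}): φ is true.
For instance, at w:
  At w: []q is false, []~p is false, so []q -> []~p is true.
    At w: []q requires q at every successor {z, t}.
      q fails at z, so []q is false at w.
    At w: []~p requires ~p at every successor {z, t}.
      ~p fails at t, so []~p is false at w.
Satisfying worlds: {u, v, w, x, y, z, t, m, n, k}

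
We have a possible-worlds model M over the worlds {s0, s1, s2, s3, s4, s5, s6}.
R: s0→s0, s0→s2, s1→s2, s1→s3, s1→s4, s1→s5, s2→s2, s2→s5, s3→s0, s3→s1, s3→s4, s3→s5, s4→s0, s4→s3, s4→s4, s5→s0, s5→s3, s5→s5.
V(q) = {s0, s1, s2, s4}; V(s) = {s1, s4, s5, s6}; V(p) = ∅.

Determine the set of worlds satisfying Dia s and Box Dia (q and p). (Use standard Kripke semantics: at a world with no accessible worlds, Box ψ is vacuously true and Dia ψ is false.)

none

Let φ = Dia s and Box Dia (q and p). Evaluate φ at each world:
  s0 (successors {s0, s2}): φ is false.
  s1 (successors {s2, s3, s4, s5}): φ is false.
  s2 (successors {s2, s5}): φ is false.
  s3 (successors {s0, s1, s4, s5}): φ is false.
  s4 (successors {s0, s3, s4}): φ is false.
  s5 (successors {s0, s3, s5}): φ is false.
  s6 (successors ∅): φ is false.
For instance, at s1:
  At s1: Dia s is true, Box Dia (q and p) is false, so Dia s and Box Dia (q and p) is false.
    At s1: Dia s requires s at some successor in {s2, s3, s4, s5}.
      s holds at s4, so Dia s is true at s1.
    At s1: Box Dia (q and p) requires Dia (q and p) at every successor {s2, s3, s4, s5}.
      Dia (q and p) fails at s2, so Box Dia (q and p) is false at s1.
Satisfying worlds: none.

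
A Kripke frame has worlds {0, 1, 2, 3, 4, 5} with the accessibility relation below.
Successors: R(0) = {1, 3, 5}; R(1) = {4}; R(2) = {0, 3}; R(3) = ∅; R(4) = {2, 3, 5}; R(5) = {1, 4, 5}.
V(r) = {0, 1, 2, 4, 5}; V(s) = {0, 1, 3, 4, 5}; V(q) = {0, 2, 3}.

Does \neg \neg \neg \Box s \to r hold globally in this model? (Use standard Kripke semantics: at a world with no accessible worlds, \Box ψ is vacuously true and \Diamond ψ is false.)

Yes

Recall that \Box ψ holds at a world iff ψ holds at every accessible world, and \Diamond ψ holds iff ψ holds at some accessible world.
Let φ = \neg \neg \neg \Box s \to r. Evaluate φ at each world:
  0 (successors {1, 3, 5}): φ is true.
  1 (successors {4}): φ is true.
  2 (successors {0, 3}): φ is true.
  3 (successors ∅): φ is true.
  4 (successors {2, 3, 5}): φ is true.
  5 (successors {1, 4, 5}): φ is true.
For instance, at 2:
  At 2: \neg \neg \neg \Box s is false, r is true, so \neg \neg \neg \Box s \to r is true.
    At 2: \neg \neg \Box s is true, so \neg \neg \neg \Box s is false.
      At 2: \neg \Box s is false, so \neg \neg \Box s is true.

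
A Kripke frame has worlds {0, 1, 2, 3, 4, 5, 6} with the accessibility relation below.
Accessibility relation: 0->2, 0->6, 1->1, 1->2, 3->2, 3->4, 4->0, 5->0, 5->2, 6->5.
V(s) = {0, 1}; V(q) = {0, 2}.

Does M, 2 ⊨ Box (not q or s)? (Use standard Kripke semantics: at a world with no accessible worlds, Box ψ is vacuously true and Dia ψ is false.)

Recall that Box ψ holds at a world iff ψ holds at every accessible world, and Dia ψ holds iff ψ holds at some accessible world.
At 2: no accessible worlds, so Box (not q or s) holds vacuously.

Yes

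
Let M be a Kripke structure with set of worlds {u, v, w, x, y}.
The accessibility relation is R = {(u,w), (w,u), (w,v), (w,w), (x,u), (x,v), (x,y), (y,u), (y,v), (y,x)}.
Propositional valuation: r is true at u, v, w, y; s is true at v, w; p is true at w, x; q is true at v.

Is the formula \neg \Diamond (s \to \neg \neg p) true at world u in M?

At u: \Diamond (s \to \neg \neg p) is true, so \neg \Diamond (s \to \neg \neg p) is false.
  At u: \Diamond (s \to \neg \neg p) requires s \to \neg \neg p at some successor in {w}.
    s \to \neg \neg p holds at w, so \Diamond (s \to \neg \neg p) is true at u.

No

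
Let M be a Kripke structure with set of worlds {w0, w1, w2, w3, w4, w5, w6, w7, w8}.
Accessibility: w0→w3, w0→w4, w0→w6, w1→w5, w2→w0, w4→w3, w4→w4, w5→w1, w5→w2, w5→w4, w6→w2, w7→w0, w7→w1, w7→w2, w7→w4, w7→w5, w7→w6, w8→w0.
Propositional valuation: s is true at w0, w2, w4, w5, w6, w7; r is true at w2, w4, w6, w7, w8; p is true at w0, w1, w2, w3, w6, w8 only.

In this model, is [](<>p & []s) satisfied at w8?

Recall that []ψ holds at a world iff ψ holds at every accessible world, and <>ψ holds iff ψ holds at some accessible world.
At w8: [](<>p & []s) requires <>p & []s at every successor {w0}.
  <>p & []s fails at w0, so [](<>p & []s) is false at w8.
    At w0: <>p is true, []s is false, so <>p & []s is false.
      At w0: <>p requires p at some successor in {w3, w4, w6}.
        p holds at w3, so <>p is true at w0.
      At w0: []s requires s at every successor {w3, w4, w6}.
        s fails at w3, so []s is false at w0.

No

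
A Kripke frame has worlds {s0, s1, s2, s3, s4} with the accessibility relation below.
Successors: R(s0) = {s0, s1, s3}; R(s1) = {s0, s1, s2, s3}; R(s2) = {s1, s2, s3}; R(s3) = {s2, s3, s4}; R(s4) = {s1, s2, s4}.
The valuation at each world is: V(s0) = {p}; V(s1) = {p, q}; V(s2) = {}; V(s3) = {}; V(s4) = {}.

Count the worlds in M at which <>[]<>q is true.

Recall that []ψ holds at a world iff ψ holds at every accessible world, and <>ψ holds iff ψ holds at some accessible world.
Let φ = <>[]<>q. Evaluate φ at each world:
  s0 (successors {s0, s1, s3}): φ is false.
  s1 (successors {s0, s1, s2, s3}): φ is false.
  s2 (successors {s1, s2, s3}): φ is false.
  s3 (successors {s2, s3, s4}): φ is true.
  s4 (successors {s1, s2, s4}): φ is true.
For instance, at s1:
  At s1: <>[]<>q requires []<>q at some successor in {s0, s1, s2, s3}.
    At s0: []<>q is false.
    At s1: []<>q is false.
    At s2: []<>q is false.
    At s3: []<>q is false.
  So <>[]<>q is false at s1.
Satisfying worlds: {s3, s4}

2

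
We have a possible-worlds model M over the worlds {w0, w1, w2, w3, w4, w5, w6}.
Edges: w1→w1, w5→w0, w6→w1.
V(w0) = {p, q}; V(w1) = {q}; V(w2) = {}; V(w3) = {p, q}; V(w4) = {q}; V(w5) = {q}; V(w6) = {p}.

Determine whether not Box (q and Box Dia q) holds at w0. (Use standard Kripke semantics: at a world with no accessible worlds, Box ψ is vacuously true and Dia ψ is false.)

No

Recall that Box ψ holds at a world iff ψ holds at every accessible world, and Dia ψ holds iff ψ holds at some accessible world.
At w0: Box (q and Box Dia q) is true, so not Box (q and Box Dia q) is false.
  At w0: no accessible worlds, so Box (q and Box Dia q) holds vacuously.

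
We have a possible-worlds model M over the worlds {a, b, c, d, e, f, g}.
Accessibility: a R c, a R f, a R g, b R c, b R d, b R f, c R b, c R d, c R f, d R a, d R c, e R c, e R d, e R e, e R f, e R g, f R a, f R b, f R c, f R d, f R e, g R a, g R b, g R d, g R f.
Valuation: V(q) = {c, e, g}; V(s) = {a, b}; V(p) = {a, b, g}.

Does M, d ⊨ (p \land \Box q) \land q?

No

Recall that \Box ψ holds at a world iff ψ holds at every accessible world, and \Diamond ψ holds iff ψ holds at some accessible world.
At d: p \land \Box q is false, q is false, so (p \land \Box q) \land q is false.
  At d: p is false, \Box q is false, so p \land \Box q is false.
    At d: \Box q requires q at every successor {a, c}.
      q fails at a, so \Box q is false at d.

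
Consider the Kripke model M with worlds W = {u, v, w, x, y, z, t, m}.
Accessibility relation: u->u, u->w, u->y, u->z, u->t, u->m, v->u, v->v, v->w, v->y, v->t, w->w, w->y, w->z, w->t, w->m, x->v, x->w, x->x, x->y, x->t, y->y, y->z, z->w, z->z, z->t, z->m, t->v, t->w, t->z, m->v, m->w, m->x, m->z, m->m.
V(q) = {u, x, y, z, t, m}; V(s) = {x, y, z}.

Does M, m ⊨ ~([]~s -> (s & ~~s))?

No

Recall that []ψ holds at a world iff ψ holds at every accessible world, and <>ψ holds iff ψ holds at some accessible world.
At m: []~s -> (s & ~~s) is true, so ~([]~s -> (s & ~~s)) is false.
  At m: []~s is false, s & ~~s is false, so []~s -> (s & ~~s) is true.
    At m: []~s requires ~s at every successor {v, w, x, z, m}.
      ~s fails at x, so []~s is false at m.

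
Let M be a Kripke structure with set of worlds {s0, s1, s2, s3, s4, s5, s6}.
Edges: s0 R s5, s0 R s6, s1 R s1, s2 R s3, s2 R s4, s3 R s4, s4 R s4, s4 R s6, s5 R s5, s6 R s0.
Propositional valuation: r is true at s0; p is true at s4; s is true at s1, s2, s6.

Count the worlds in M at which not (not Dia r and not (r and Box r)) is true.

Let φ = not (not Dia r and not (r and Box r)). Evaluate φ at each world:
  s0 (successors {s5, s6}): φ is false.
  s1 (successors {s1}): φ is false.
  s2 (successors {s3, s4}): φ is false.
  s3 (successors {s4}): φ is false.
  s4 (successors {s4, s6}): φ is false.
  s5 (successors {s5}): φ is false.
  s6 (successors {s0}): φ is true.
For instance, at s6:
  At s6: not Dia r and not (r and Box r) is false, so not (not Dia r and not (r and Box r)) is true.
    At s6: not Dia r is false, not (r and Box r) is true, so not Dia r and not (r and Box r) is false.
      At s6: Dia r is true, so not Dia r is false.
      At s6: r and Box r is false, so not (r and Box r) is true.
Satisfying worlds: {s6}

1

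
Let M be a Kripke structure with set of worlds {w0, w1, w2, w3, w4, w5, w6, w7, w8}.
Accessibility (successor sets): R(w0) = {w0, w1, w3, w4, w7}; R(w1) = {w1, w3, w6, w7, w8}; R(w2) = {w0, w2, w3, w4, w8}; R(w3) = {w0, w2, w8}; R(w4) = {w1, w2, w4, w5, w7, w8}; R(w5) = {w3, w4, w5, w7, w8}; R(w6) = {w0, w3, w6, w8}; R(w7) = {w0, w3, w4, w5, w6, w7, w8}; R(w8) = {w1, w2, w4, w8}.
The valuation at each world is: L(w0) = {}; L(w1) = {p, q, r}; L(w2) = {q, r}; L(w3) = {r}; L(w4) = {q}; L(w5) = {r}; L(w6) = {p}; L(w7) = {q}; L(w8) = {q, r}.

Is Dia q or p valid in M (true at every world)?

Yes

Let φ = Dia q or p. Evaluate φ at each world:
  w0 (successors {w0, w1, w3, w4, w7}): φ is true.
  w1 (successors {w1, w3, w6, w7, w8}): φ is true.
  w2 (successors {w0, w2, w3, w4, w8}): φ is true.
  w3 (successors {w0, w2, w8}): φ is true.
  w4 (successors {w1, w2, w4, w5, w7, w8}): φ is true.
  w5 (successors {w3, w4, w5, w7, w8}): φ is true.
  w6 (successors {w0, w3, w6, w8}): φ is true.
  w7 (successors {w0, w3, w4, w5, w6, w7, w8}): φ is true.
  w8 (successors {w1, w2, w4, w8}): φ is true.
For instance, at w4:
  At w4: Dia q is true, p is false, so Dia q or p is true.
    At w4: Dia q requires q at some successor in {w1, w2, w4, w5, w7, w8}.
      q holds at w1, so Dia q is true at w4.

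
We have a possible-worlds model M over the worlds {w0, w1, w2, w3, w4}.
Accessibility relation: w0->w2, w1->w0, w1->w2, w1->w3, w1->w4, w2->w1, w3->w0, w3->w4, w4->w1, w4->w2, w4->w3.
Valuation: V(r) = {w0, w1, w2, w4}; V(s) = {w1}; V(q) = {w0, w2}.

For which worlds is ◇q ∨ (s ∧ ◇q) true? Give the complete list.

Recall that ◇ψ holds at a world iff ψ holds at some accessible world.
Let φ = ◇q ∨ (s ∧ ◇q). Evaluate φ at each world:
  w0 (successors {w2}): φ is true.
  w1 (successors {w0, w2, w3, w4}): φ is true.
  w2 (successors {w1}): φ is false.
  w3 (successors {w0, w4}): φ is true.
  w4 (successors {w1, w2, w3}): φ is true.
For instance, at w1:
  At w1: ◇q is true, s ∧ ◇q is true, so ◇q ∨ (s ∧ ◇q) is true.
    At w1: ◇q requires q at some successor in {w0, w2, w3, w4}.
      q holds at w0, so ◇q is true at w1.
    At w1: s is true, ◇q is true, so s ∧ ◇q is true.
      At w1: ◇q requires q at some successor in {w0, w2, w3, w4}.
        q holds at w0, so ◇q is true at w1.
Satisfying worlds: {w0, w1, w3, w4}

w0, w1, w3, w4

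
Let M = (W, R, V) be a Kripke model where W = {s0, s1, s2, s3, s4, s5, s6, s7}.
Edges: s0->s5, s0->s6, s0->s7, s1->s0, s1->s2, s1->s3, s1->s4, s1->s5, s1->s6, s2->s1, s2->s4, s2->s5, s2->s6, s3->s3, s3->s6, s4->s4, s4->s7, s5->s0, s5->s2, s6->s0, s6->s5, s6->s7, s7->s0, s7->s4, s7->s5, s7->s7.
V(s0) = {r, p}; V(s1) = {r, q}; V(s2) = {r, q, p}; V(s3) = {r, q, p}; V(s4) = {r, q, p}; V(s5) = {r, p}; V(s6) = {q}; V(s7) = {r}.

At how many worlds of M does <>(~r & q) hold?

Recall that <>ψ holds at a world iff ψ holds at some accessible world.
Let φ = <>(~r & q). Evaluate φ at each world:
  s0 (successors {s5, s6, s7}): φ is true.
  s1 (successors {s0, s2, s3, s4, s5, s6}): φ is true.
  s2 (successors {s1, s4, s5, s6}): φ is true.
  s3 (successors {s3, s6}): φ is true.
  s4 (successors {s4, s7}): φ is false.
  s5 (successors {s0, s2}): φ is false.
  s6 (successors {s0, s5, s7}): φ is false.
  s7 (successors {s0, s4, s5, s7}): φ is false.
For instance, at s7:
  At s7: <>(~r & q) requires ~r & q at some successor in {s0, s4, s5, s7}.
    At s0: ~r & q is false.
    At s4: ~r & q is false.
    At s5: ~r & q is false.
    At s7: ~r & q is false.
  So <>(~r & q) is false at s7.
Satisfying worlds: {s0, s1, s2, s3}

4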